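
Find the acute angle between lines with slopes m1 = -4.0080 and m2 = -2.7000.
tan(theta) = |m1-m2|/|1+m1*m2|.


m1-m2 = -1.308
1+m1*m2 = 11.8216
tan(theta) = |-1.308/11.8216| = 0.110645
theta = arctan(|-1.308/11.8216|) = 6.3138 degrees (acute angle)

6.3138 degrees


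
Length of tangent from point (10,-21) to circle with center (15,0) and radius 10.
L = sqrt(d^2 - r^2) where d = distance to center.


d = sqrt((10-15)^2 + (-21-0)^2) = sqrt(25+441) = 21.5870
L = sqrt(466.0000 - 100) = sqrt(366.0000) = 19.1311

19.1311


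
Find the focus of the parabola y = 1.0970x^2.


a = 1.0970
4a = 4.3880
focus = (0, 1/4.3880) = (0, 0.2279)

Focus = (0, 0.2279)


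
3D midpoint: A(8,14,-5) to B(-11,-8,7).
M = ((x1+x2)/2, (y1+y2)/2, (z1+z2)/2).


Mx = (8- 11)/2 = -1.5000
My = (14- 8)/2 = 3.0000
Mz = (-5+7)/2 = 1.0000

M = (-1.5000, 3.0000, 1.0000)


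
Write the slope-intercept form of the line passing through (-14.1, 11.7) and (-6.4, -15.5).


m = (-27.2)/(7.7) = -3.5325
b = y1 - m*x1 = 11.7 - (-27.2*(-14.1))/(7.7) = 11.7 - 49.8078 = -38.1078

y = -3.5325x - 38.1078


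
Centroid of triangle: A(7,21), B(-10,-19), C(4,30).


Gx = (7- 10+4)/3 = 1/3 = 0.3333
Gy = (21- 19+30)/3 = 32/3 = 10.6667

G = (0.3333, 10.6667)


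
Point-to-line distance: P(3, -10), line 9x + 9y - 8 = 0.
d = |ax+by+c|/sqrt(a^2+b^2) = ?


|9*3 + 9*(-10) - 8| = |-71| = 71
sqrt(81 + 81) = sqrt(162) = 12.7279
d = 71/sqrt(162) = 5.5783

5.5783


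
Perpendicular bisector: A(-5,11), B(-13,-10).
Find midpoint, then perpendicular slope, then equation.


Midpoint = (-9, 0.5)
Slope of AB = dy/dx = -21/(-8) = 2.6250
Perp slope = -dx/dy = -8/21 = -0.3810
b = My - (perp slope)*Mx = 0.5 + (-8*(-9))/(-21) = 0.5 - 3.4286 = -2.9286

y = -0.3810x - 2.9286


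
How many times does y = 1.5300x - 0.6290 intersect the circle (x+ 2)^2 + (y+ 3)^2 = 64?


Substitute y = 1.5300x - 0.6290: (x+ 2)^2 + (1.5300x- 0.6290+ 3)^2 = 64
Expand to Ax^2 + Bx + C = 0, where b-k = 2.371
A = 1+m^2 = 3.3409
B = 2(m(b-k) - h) = 2(1.5300*2.371 + 2) = 11.25526
C = h^2 + (b-k)^2 - r^2 = 4 + 5.621641 - 64 = -54.378359
disc = B^2-4AC = 126.6809 + 726.6906 = 853.3715
disc > 0

2 intersection points


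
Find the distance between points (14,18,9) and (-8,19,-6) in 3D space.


dx=-22, dy=1, dz=-15
d = sqrt(484+1+225) = sqrt(710) = 26.6458

26.6458


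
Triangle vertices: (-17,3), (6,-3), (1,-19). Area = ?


-17*(-3+ 19) = -272
6*(-19-3) = -132
1*(3+ 3) = 6
sum = -398
Area = |-398|/2 = 199.0000

199.0000 sq units


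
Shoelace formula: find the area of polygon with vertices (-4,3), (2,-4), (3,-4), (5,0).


sum(xi*y_{i+1}) = -4*(-4) + 2*(-4) + 3*0 + 5*3 = 23
sum(yi*x_{i+1}) = 3*2 - 4*3 - 4*5 + 0*(-4) = -26
Area = |23 + 26|/2 = 49/2 = 24.5000

24.5000 sq units


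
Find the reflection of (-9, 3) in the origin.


Reflection rule for origin: (-x, -y)
(-9, 3) -> (9, -3)

(9, -3)


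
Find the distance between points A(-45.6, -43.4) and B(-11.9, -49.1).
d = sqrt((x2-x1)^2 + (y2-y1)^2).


dx = -11.9 + 45.6 = 33.7
dy = -49.1 + 43.4 = -5.7
d = sqrt(1135.69 + 32.49) = sqrt(1168.18) = 34.1786

34.1786


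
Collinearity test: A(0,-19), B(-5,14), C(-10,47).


0*(14-47) - 5*(47+ 19) - 10*(-19-14)
= 0 - 330 + 330 = 0

Yes, collinear (determinant = 0)


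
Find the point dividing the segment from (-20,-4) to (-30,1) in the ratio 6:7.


Px = (6*(-30) + 7*(-20))/13 = -320/13 = -24.6154
Py = (6*1 + 7*(-4))/13 = -22/13 = -1.6923

P = (-24.6154, -1.6923)


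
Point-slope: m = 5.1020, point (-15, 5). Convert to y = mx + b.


y - 5 = 5.1020(x + 15)
y = 5.1020x + 5 - 5.1020*(-15)
y = 5.1020x + 81.5300

y = 5.1020x + 81.5300


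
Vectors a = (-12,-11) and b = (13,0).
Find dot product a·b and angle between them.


a·b = -12*13 - 11*0 = -156 + 0 = -156
|a| = sqrt(144+121) = 16.2788
|b| = sqrt(169+0) = 13.0000
cos(theta) = -156/(sqrt(265)*sqrt(169)) = -156/sqrt(44785) = -0.737154
theta = arccos(-156/sqrt(44785)) = 137.4896 degrees

a·b = -156, theta = 137.4896 deg


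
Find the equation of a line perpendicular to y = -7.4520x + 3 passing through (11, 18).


Perpendicular slope = -1/m1 = -1/(-7.4520) = 0.1342
b2 = y0 - m2*x0 = 18 + 11/(-7.4520) = 18 - 1.4761 = 16.5239

y = 0.1342x + 16.5239


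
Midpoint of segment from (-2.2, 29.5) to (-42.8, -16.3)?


Mx = (-2.2 - 42.8)/2 = -45.0/2 = -22.5000
My = (29.5 - 16.3)/2 = 13.2/2 = 6.6000

(-22.5000, 6.6000)


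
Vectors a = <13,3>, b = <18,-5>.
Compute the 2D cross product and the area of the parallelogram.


cross = 13*(-5) - 3*18 = -65 - 54 = -119
Parallelogram area = |-119| = 119

cross = -119, parallelogram area = 119


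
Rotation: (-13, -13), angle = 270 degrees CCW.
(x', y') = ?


cos(270) = 0, sin(270) = -1
x' = -13*0 + 13*(-1) = -13
y' = -13*(-1) - 13*0 = 13

(-13, 13)


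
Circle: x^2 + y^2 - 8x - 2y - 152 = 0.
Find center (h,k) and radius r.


h = -D/2 = 8/2 = 4
k = -E/2 = 2/2 = 1
r^2 = h^2 + k^2 - F = 16 + 1 + 152 = 169
r = 13

Center (4, 1), radius = 13


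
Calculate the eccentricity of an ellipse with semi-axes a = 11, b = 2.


c = sqrt(121-4) = sqrt(117) = 10.8167
e = c/a = sqrt(117)/11 = 0.9833

e = 0.9833


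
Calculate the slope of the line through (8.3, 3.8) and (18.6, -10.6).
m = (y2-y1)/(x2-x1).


dy = -10.6 - 3.8 = -14.4
dx = 18.6 - 8.3 = 10.3
m = -14.4/10.3 = -1.3981

m = -1.3981


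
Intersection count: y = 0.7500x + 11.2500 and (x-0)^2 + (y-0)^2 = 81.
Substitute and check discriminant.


Substitute y = 0.7500x + 11.2500: (x-0)^2 + (0.7500x+11.2500-0)^2 = 81
Expand to Ax^2 + Bx + C = 0, where b-k = 11.25
A = 1+m^2 = 1.5625
B = 2(m(b-k) - h) = 2(0.7500*11.25 - 0) = 16.875
C = h^2 + (b-k)^2 - r^2 = 0 + 126.5625 - 81 = 45.5625
disc = B^2-4AC = 284.7656 - 284.7656 = 0
disc = 0

1 intersection point (tangent)


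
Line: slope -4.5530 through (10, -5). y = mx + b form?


y + 5 = -4.5530(x - 10)
y = -4.5530x - 5 + 4.5530*10
y = -4.5530x + 40.5300

y = -4.5530x + 40.5300


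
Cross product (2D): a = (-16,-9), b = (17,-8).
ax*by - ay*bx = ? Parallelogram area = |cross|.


cross = -16*(-8) + 9*17 = 128 + 153 = 281
Parallelogram area = |281| = 281

cross = 281, parallelogram area = 281


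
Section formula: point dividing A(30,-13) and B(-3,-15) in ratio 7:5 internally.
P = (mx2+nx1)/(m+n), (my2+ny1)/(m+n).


Px = (7*(-3) + 5*30)/12 = 129/12 = 10.7500
Py = (7*(-15) + 5*(-13))/12 = -170/12 = -14.1667

P = (10.7500, -14.1667)


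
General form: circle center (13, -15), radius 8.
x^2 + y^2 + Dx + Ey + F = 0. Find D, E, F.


(x-13)^2 + (y+ 15)^2 = 8^2
D = -2h = -26, E = -2k = 30
F = h^2+k^2-r^2 = 169+225-64 = 330

D = -26, E = 30, F = 330


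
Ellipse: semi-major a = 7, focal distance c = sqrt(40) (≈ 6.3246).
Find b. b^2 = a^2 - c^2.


b^2 = 7^2 - (sqrt(40))^2 = 49 - 40 = 9
b = sqrt(9) = 3

b = 3


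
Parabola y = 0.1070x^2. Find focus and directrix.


a = 0.1070
1/(4a) = 2.3364
Focus = (0, 2.3364)
Directrix: y = -2.3364

Focus = (0, 2.3364), Directrix: y = -2.3364


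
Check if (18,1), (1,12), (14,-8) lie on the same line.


18*(12+ 8) + 1*(-8-1) + 14*(1-12)
= 360 - 9 - 154 = 197

No, not collinear (determinant = 197)


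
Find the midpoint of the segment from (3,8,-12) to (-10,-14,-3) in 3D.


Mx = (3- 10)/2 = -3.5000
My = (8- 14)/2 = -3.0000
Mz = (-12- 3)/2 = -7.5000

M = (-3.5000, -3.0000, -7.5000)


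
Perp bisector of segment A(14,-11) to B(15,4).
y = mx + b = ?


Midpoint = (14.5, -3.5)
Slope of AB = dy/dx = 15/1 = 15.0000
Perp slope = -dx/dy = -1/15 = -0.0667
b = My - (perp slope)*Mx = -3.5 + (1*14.5)/15 = -3.5 + 0.9667 = -2.5333

y = -0.0667x - 2.5333


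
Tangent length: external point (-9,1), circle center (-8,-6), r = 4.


d = sqrt((-9+ 8)^2 + (1+ 6)^2) = sqrt(1+49) = 7.0711
L = sqrt(50.0000 - 16) = sqrt(34.0000) = 5.8310

5.8310


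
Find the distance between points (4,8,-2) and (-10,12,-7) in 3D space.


dx=-14, dy=4, dz=-5
d = sqrt(196+16+25) = sqrt(237) = 15.3948

15.3948


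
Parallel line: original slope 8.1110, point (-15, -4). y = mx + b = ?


Parallel lines have equal slopes.
m2 = 8.1110
b2 = -4 - 8.1110*(-15) = 117.6650

y = 8.1110x + 117.6650


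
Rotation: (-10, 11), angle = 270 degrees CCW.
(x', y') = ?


cos(270) = 0, sin(270) = -1
x' = -10*0 - 11*(-1) = 11
y' = -10*(-1) + 11*0 = 10

(11, 10)


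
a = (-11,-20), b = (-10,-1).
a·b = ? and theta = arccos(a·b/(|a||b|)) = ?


a·b = -11*(-10) - 20*(-1) = 110 + 20 = 130
|a| = sqrt(121+400) = 22.8254
|b| = sqrt(100+1) = 10.0499
cos(theta) = 130/(sqrt(521)*sqrt(101)) = 130/sqrt(52621) = 0.566714
theta = arccos(130/sqrt(52621)) = 55.4786 degrees

a·b = 130, theta = 55.4786 deg


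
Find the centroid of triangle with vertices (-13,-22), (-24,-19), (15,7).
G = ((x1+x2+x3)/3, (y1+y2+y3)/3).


Gx = (-13- 24+15)/3 = -22/3 = -7.3333
Gy = (-22- 19+7)/3 = -34/3 = -11.3333

G = (-7.3333, -11.3333)


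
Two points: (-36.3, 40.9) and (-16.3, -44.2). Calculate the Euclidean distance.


dx = -16.3 + 36.3 = 20
dy = -44.2 - 40.9 = -85.1
d = sqrt(400 + 7242.01) = sqrt(7642.01) = 87.4186

87.4186


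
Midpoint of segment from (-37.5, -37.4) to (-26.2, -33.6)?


Mx = (-37.5 - 26.2)/2 = -63.7/2 = -31.8500
My = (-37.4 - 33.6)/2 = -71.0/2 = -35.5000

(-31.8500, -35.5000)


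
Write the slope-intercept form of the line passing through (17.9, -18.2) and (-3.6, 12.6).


m = (30.8)/(-21.5) = -1.4326
b = y1 - m*x1 = -18.2 - (30.8*17.9)/(-21.5) = -18.2 + 25.6428 = 7.4428

y = -1.4326x + 7.4428


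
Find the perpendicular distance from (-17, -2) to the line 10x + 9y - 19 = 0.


|10*(-17) + 9*(-2) - 19| = |-207| = 207
sqrt(100 + 81) = sqrt(181) = 13.4536
d = 207/sqrt(181) = 15.3862

15.3862


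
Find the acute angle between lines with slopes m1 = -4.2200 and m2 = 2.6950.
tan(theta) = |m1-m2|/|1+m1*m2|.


m1-m2 = -6.915
1+m1*m2 = -10.3729
tan(theta) = |-6.915/(-10.3729)| = 0.666641
theta = arctan(|-6.915/(-10.3729)|) = 33.6890 degrees (acute angle)

33.6890 degrees


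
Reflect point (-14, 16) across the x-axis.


Reflection rule for x-axis: (x, -y)
(-14, 16) -> (-14, -16)

(-14, -16)


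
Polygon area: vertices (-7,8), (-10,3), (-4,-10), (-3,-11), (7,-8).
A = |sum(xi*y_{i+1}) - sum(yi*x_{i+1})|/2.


sum(xi*y_{i+1}) = -7*3 - 10*(-10) - 4*(-11) - 3*(-8) + 7*8 = 203
sum(yi*x_{i+1}) = 8*(-10) + 3*(-4) - 10*(-3) - 11*7 - 8*(-7) = -83
Area = |203 + 83|/2 = 286/2 = 143.0000

143.0000 sq units


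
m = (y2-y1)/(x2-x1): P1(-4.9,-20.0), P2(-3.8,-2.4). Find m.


dy = -2.4 + 20.0 = 17.6
dx = -3.8 + 4.9 = 1.1
m = 17.6/1.1 = 16.0000

m = 16.0000


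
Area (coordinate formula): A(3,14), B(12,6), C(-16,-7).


3*(6+ 7) = 39
12*(-7-14) = -252
-16*(14-6) = -128
sum = -341
Area = |-341|/2 = 170.5000

170.5000 sq units


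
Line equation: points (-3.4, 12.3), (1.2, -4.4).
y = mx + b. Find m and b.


m = (-16.7)/(4.6) = -3.6304
b = y1 - m*x1 = 12.3 - (-16.7*(-3.4))/(4.6) = 12.3 - 12.3435 = -0.0435

y = -3.6304x - 0.0435


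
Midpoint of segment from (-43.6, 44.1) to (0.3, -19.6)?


Mx = (-43.6 + 0.3)/2 = -43.3/2 = -21.6500
My = (44.1 - 19.6)/2 = 24.5/2 = 12.2500

(-21.6500, 12.2500)


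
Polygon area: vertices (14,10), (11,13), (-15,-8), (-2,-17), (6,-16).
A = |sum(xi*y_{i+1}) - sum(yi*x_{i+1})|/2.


sum(xi*y_{i+1}) = 14*13 + 11*(-8) - 15*(-17) - 2*(-16) + 6*10 = 441
sum(yi*x_{i+1}) = 10*11 + 13*(-15) - 8*(-2) - 17*6 - 16*14 = -395
Area = |441 + 395|/2 = 836/2 = 418.0000

418.0000 sq units


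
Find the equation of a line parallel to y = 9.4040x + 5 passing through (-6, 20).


Parallel lines have equal slopes.
m2 = 9.4040
b2 = 20 - 9.4040*(-6) = 76.4240

y = 9.4040x + 76.4240


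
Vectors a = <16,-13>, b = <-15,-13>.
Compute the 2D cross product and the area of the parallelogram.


cross = 16*(-13) + 13*(-15) = -208 - 195 = -403
Parallelogram area = |-403| = 403

cross = -403, parallelogram area = 403


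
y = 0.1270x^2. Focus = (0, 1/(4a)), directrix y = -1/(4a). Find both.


a = 0.1270
1/(4a) = 1.9685
Focus = (0, 1.9685)
Directrix: y = -1.9685

Focus = (0, 1.9685), Directrix: y = -1.9685


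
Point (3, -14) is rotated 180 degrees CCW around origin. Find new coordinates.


cos(180) = -1, sin(180) = 0
x' = 3*(-1) + 14*0 = -3
y' = 3*0 - 14*(-1) = 14

(-3, 14)


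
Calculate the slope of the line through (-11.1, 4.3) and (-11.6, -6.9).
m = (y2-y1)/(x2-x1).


dy = -6.9 - 4.3 = -11.2
dx = -11.6 + 11.1 = -0.5
m = -11.2/(-0.5) = 22.4000

m = 22.4000


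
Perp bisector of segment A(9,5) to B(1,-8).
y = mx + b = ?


Midpoint = (5, -1.5)
Slope of AB = dy/dx = -13/(-8) = 1.6250
Perp slope = -dx/dy = -8/13 = -0.6154
b = My - (perp slope)*Mx = -1.5 + (-8*5)/(-13) = -1.5 + 3.0769 = 1.5769

y = -0.6154x + 1.5769


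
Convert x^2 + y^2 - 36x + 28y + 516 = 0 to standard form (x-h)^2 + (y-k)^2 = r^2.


h = -D/2 = 36/2 = 18
k = -E/2 = -28/2 = -14
r^2 = h^2 + k^2 - F = 324 + 196 - 516 = 4
r = 2

Center (18, -14), radius = 2


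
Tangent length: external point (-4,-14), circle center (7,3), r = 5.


d = sqrt((-4-7)^2 + (-14-3)^2) = sqrt(121+289) = 20.2485
L = sqrt(410.0000 - 25) = sqrt(385.0000) = 19.6214

19.6214


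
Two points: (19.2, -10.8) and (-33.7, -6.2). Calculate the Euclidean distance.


dx = -33.7 - 19.2 = -52.9
dy = -6.2 + 10.8 = 4.6
d = sqrt(2798.41 + 21.16) = sqrt(2819.57) = 53.0996

53.0996


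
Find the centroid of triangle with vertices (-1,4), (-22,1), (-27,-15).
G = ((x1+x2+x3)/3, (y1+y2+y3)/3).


Gx = (-1- 22- 27)/3 = -50/3 = -16.6667
Gy = (4+1- 15)/3 = -10/3 = -3.3333

G = (-16.6667, -3.3333)


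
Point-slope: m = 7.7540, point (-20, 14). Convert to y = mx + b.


y - 14 = 7.7540(x + 20)
y = 7.7540x + 14 - 7.7540*(-20)
y = 7.7540x + 169.0800

y = 7.7540x + 169.0800


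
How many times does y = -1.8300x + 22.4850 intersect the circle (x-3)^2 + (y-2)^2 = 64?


Substitute y = -1.8300x + 22.4850: (x-3)^2 + (-1.8300x+22.4850-2)^2 = 64
Expand to Ax^2 + Bx + C = 0, where b-k = 20.485
A = 1+m^2 = 4.3489
B = 2(m(b-k) - h) = 2(-1.8300*20.485 - 3) = -80.9751
C = h^2 + (b-k)^2 - r^2 = 9 + 419.635225 - 64 = 364.635225
disc = B^2-4AC = 6556.9668 - 6343.0485 = 213.9183
disc > 0

2 intersection points


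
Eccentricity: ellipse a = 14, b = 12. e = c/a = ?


c = sqrt(196-144) = sqrt(52) = 7.2111
e = c/a = sqrt(52)/14 = 0.5151

e = 0.5151


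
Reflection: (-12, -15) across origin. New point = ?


Reflection rule for origin: (-x, -y)
(-12, -15) -> (12, 15)

(12, 15)


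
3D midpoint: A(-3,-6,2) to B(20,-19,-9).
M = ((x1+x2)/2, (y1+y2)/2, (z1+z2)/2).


Mx = (-3+20)/2 = 8.5000
My = (-6- 19)/2 = -12.5000
Mz = (2- 9)/2 = -3.5000

M = (8.5000, -12.5000, -3.5000)


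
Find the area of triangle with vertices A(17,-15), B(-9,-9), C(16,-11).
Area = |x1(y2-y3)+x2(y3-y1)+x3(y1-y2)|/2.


17*(-9+ 11) = 34
-9*(-11+ 15) = -36
16*(-15+ 9) = -96
sum = -98
Area = |-98|/2 = 49.0000

49.0000 sq units


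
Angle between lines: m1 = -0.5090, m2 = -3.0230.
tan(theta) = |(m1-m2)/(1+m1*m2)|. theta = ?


m1-m2 = 2.514
1+m1*m2 = 2.538707
tan(theta) = |2.514/2.538707| = 0.990268
theta = arctan(|2.514/2.538707|) = 44.7198 degrees (acute angle)

44.7198 degrees


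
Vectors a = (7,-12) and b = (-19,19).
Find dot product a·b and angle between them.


a·b = 7*(-19) - 12*19 = -133 - 228 = -361
|a| = sqrt(49+144) = 13.8924
|b| = sqrt(361+361) = 26.8701
cos(theta) = -361/(sqrt(193)*sqrt(722)) = -361/sqrt(139346) = -0.967075
theta = arccos(-361/sqrt(139346)) = 165.2564 degrees

a·b = -361, theta = 165.2564 deg


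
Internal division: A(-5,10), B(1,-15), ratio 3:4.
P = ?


Px = (3*1 + 4*(-5))/7 = -17/7 = -2.4286
Py = (3*(-15) + 4*10)/7 = -5/7 = -0.7143

P = (-2.4286, -0.7143)


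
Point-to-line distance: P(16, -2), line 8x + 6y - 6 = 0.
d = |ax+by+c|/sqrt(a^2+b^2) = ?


|8*16 + 6*(-2) - 6| = |110| = 110
sqrt(64 + 36) = sqrt(100) = 10.0000
d = 110/sqrt(100) = 11.0000

11.0000


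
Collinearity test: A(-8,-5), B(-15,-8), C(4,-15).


-8*(-8+ 15) - 15*(-15+ 5) + 4*(-5+ 8)
= -56 + 150 + 12 = 106

No, not collinear (determinant = 106)


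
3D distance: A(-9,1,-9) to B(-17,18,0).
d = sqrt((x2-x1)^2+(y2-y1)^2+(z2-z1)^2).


dx=-8, dy=17, dz=9
d = sqrt(64+289+81) = sqrt(434) = 20.8327

20.8327


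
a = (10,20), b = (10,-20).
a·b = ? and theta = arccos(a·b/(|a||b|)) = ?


a·b = 10*10 + 20*(-20) = 100 - 400 = -300
|a| = sqrt(100+400) = 22.3607
|b| = sqrt(100+400) = 22.3607
cos(theta) = -300/(sqrt(500)*sqrt(500)) = -300/sqrt(250000) = -0.600000
theta = arccos(-300/sqrt(250000)) = 126.8699 degrees

a·b = -300, theta = 126.8699 deg


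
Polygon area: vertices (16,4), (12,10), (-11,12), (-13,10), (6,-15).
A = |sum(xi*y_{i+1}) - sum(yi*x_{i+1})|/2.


sum(xi*y_{i+1}) = 16*10 + 12*12 - 11*10 - 13*(-15) + 6*4 = 413
sum(yi*x_{i+1}) = 4*12 + 10*(-11) + 12*(-13) + 10*6 - 15*16 = -398
Area = |413 + 398|/2 = 811/2 = 405.5000

405.5000 sq units


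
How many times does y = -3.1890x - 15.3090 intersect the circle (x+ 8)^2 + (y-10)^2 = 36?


Substitute y = -3.1890x - 15.3090: (x+ 8)^2 + (-3.1890x- 15.3090-10)^2 = 36
Expand to Ax^2 + Bx + C = 0, where b-k = -25.309
A = 1+m^2 = 11.169721
B = 2(m(b-k) - h) = 2(-3.1890*(-25.309) + 8) = 177.420802
C = h^2 + (b-k)^2 - r^2 = 64 + 640.545481 - 36 = 668.545481
disc = B^2-4AC = 31478.1410 - 29869.8660 = 1608.2750
disc > 0

2 intersection points


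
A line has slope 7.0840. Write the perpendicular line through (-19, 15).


Perpendicular slope = -1/m1 = -1/7.0840 = -0.1412
b2 = y0 - m2*x0 = 15 - 19/7.0840 = 15 - 2.6821 = 12.3179

y = -0.1412x + 12.3179


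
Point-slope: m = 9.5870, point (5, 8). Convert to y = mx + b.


y - 8 = 9.5870(x - 5)
y = 9.5870x + 8 - 9.5870*5
y = 9.5870x - 39.9350

y = 9.5870x - 39.9350


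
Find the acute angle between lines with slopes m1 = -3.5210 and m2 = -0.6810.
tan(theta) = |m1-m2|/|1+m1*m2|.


m1-m2 = -2.84
1+m1*m2 = 3.397801
tan(theta) = |-2.84/3.397801| = 0.835835
theta = arctan(|-2.84/3.397801|) = 39.8900 degrees (acute angle)

39.8900 degrees


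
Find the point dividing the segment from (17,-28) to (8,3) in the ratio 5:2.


Px = (5*8 + 2*17)/7 = 74/7 = 10.5714
Py = (5*3 + 2*(-28))/7 = -41/7 = -5.8571

P = (10.5714, -5.8571)


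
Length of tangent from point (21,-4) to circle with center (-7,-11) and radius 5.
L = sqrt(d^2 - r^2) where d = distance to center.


d = sqrt((21+ 7)^2 + (-4+ 11)^2) = sqrt(784+49) = 28.8617
L = sqrt(833.0000 - 25) = sqrt(808.0000) = 28.4253

28.4253


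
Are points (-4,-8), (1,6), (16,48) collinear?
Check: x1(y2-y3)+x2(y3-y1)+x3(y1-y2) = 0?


-4*(6-48) + 1*(48+ 8) + 16*(-8-6)
= 168 + 56 - 224 = 0

Yes, collinear (determinant = 0)


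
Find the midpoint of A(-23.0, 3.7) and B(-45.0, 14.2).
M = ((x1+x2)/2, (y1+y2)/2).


Mx = (-23.0 - 45.0)/2 = -68.0/2 = -34.0000
My = (3.7 + 14.2)/2 = 17.9/2 = 8.9500

(-34.0000, 8.9500)


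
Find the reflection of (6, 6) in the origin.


Reflection rule for origin: (-x, -y)
(6, 6) -> (-6, -6)

(-6, -6)


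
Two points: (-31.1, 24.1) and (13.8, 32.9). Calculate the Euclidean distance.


dx = 13.8 + 31.1 = 44.9
dy = 32.9 - 24.1 = 8.8
d = sqrt(2016.01 + 77.44) = sqrt(2093.45) = 45.7542

45.7542


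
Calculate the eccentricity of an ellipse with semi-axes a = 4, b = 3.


c = sqrt(16-9) = sqrt(7) = 2.6458
e = c/a = sqrt(7)/4 = 0.6614

e = 0.6614


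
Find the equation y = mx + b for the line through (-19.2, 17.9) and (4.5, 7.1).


m = (-10.8)/(23.7) = -0.4557
b = y1 - m*x1 = 17.9 - (-10.8*(-19.2))/(23.7) = 17.9 - 8.7494 = 9.1506

y = -0.4557x + 9.1506


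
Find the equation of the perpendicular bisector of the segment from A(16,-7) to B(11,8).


Midpoint = (13.5, 0.5)
Slope of AB = dy/dx = 15/(-5) = -3.0000
Perp slope = -dx/dy = 5/15 = 0.3333
b = My - (perp slope)*Mx = 0.5 + (-5*13.5)/15 = 0.5 - 4.5000 = -4.0000

y = 0.3333x - 4.0000


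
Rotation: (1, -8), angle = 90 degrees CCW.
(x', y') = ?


cos(90) = 0, sin(90) = 1
x' = 1*0 + 8*1 = 8
y' = 1*1 - 8*0 = 1

(8, 1)


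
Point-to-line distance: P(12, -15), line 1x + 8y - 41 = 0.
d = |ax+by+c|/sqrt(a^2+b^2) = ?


|1*12 + 8*(-15) - 41| = |-149| = 149
sqrt(1 + 64) = sqrt(65) = 8.0623
d = 149/sqrt(65) = 18.4812

18.4812


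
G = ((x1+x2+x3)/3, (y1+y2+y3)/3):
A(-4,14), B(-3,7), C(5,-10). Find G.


Gx = (-4- 3+5)/3 = -2/3 = -0.6667
Gy = (14+7- 10)/3 = 11/3 = 3.6667

G = (-0.6667, 3.6667)


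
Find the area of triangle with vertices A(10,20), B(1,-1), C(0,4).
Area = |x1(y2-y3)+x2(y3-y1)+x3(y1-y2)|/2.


10*(-1-4) = -50
1*(4-20) = -16
0*(20+ 1) = 0
sum = -66
Area = |-66|/2 = 33.0000

33.0000 sq units


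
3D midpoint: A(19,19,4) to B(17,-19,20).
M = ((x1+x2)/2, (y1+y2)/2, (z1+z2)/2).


Mx = (19+17)/2 = 18.0000
My = (19- 19)/2 = 0
Mz = (4+20)/2 = 12.0000

M = (18.0000, 0, 12.0000)


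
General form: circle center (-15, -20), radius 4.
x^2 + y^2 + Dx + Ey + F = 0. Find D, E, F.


(x+ 15)^2 + (y+ 20)^2 = 4^2
D = -2h = 30, E = -2k = 40
F = h^2+k^2-r^2 = 225+400-16 = 609

D = 30, E = 40, F = 609


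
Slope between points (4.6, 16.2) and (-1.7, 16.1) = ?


dy = 16.1 - 16.2 = -0.1
dx = -1.7 - 4.6 = -6.3
m = -0.1/(-6.3) = 0.0159

m = 0.0159


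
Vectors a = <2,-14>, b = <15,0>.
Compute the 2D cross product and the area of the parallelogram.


cross = 2*0 + 14*15 = 0 + 210 = 210
Parallelogram area = |210| = 210

cross = 210, parallelogram area = 210


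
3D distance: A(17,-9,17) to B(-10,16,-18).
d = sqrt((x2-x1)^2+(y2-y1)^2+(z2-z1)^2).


dx=-27, dy=25, dz=-35
d = sqrt(729+625+1225) = sqrt(2579) = 50.7839

50.7839


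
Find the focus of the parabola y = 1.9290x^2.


a = 1.9290
4a = 7.7160
focus = (0, 1/7.7160) = (0, 0.1296)

Focus = (0, 0.1296)


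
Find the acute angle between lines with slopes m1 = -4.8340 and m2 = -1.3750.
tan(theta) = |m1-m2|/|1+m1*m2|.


m1-m2 = -3.459
1+m1*m2 = 7.64675
tan(theta) = |-3.459/7.64675| = 0.452349
theta = arctan(|-3.459/7.64675|) = 24.3396 degrees (acute angle)

24.3396 degrees


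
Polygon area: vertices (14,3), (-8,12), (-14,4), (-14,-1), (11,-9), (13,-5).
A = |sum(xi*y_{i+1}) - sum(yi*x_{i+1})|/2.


sum(xi*y_{i+1}) = 14*12 - 8*4 - 14*(-1) - 14*(-9) + 11*(-5) + 13*3 = 260
sum(yi*x_{i+1}) = 3*(-8) + 12*(-14) + 4*(-14) - 1*11 - 9*13 - 5*14 = -446
Area = |260 + 446|/2 = 706/2 = 353.0000

353.0000 sq units


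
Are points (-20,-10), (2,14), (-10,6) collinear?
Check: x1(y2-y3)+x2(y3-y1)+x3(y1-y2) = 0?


-20*(14-6) + 2*(6+ 10) - 10*(-10-14)
= -160 + 32 + 240 = 112

No, not collinear (determinant = 112)


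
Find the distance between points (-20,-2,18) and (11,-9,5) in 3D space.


dx=31, dy=-7, dz=-13
d = sqrt(961+49+169) = sqrt(1179) = 34.3366

34.3366


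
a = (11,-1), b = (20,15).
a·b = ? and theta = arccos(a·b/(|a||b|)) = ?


a·b = 11*20 - 1*15 = 220 - 15 = 205
|a| = sqrt(121+1) = 11.0454
|b| = sqrt(400+225) = 25.0000
cos(theta) = 205/(sqrt(122)*sqrt(625)) = 205/sqrt(76250) = 0.742393
theta = arccos(205/sqrt(76250)) = 42.0643 degrees

a·b = 205, theta = 42.0643 deg


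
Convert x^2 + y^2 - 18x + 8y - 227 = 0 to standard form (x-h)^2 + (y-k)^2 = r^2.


h = -D/2 = 18/2 = 9
k = -E/2 = -8/2 = -4
r^2 = h^2 + k^2 - F = 81 + 16 + 227 = 324
r = 18

Center (9, -4), radius = 18


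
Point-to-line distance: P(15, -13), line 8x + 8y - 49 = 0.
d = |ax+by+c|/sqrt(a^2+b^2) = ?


|8*15 + 8*(-13) - 49| = |-33| = 33
sqrt(64 + 64) = sqrt(128) = 11.3137
d = 33/sqrt(128) = 2.9168

2.9168


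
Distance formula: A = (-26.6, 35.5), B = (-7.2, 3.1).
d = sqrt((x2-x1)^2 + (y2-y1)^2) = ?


dx = -7.2 + 26.6 = 19.4
dy = 3.1 - 35.5 = -32.4
d = sqrt(376.36 + 1049.76) = sqrt(1426.12) = 37.7640

37.7640


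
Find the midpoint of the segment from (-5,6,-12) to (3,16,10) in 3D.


Mx = (-5+3)/2 = -1.0000
My = (6+16)/2 = 11.0000
Mz = (-12+10)/2 = -1.0000

M = (-1.0000, 11.0000, -1.0000)


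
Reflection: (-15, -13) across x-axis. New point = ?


Reflection rule for x-axis: (x, -y)
(-15, -13) -> (-15, 13)

(-15, 13)


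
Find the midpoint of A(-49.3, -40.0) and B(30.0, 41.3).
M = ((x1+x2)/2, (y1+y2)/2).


Mx = (-49.3 + 30.0)/2 = -19.3/2 = -9.6500
My = (-40.0 + 41.3)/2 = 1.3/2 = 0.6500

(-9.6500, 0.6500)


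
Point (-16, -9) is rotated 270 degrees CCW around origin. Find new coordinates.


cos(270) = 0, sin(270) = -1
x' = -16*0 + 9*(-1) = -9
y' = -16*(-1) - 9*0 = 16

(-9, 16)


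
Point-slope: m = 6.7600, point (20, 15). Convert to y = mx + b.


y - 15 = 6.7600(x - 20)
y = 6.7600x + 15 - 6.7600*20
y = 6.7600x - 120.2000

y = 6.7600x - 120.2000


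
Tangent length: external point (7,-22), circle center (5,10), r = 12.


d = sqrt((7-5)^2 + (-22-10)^2) = sqrt(4+1024) = 32.0624
L = sqrt(1028.0000 - 144) = sqrt(884.0000) = 29.7321

29.7321


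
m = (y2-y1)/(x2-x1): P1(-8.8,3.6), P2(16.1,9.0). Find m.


dy = 9.0 - 3.6 = 5.4
dx = 16.1 + 8.8 = 24.9
m = 5.4/24.9 = 0.2169

m = 0.2169


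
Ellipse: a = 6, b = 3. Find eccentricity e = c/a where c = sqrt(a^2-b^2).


c = sqrt(36-9) = sqrt(27) = 5.1962
e = c/a = sqrt(27)/6 = 0.8660

e = 0.8660


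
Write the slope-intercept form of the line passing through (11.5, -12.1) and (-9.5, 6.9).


m = (19.0)/(-21.0) = -0.9048
b = y1 - m*x1 = -12.1 - (19.0*11.5)/(-21.0) = -12.1 + 10.4048 = -1.6952

y = -0.9048x - 1.6952


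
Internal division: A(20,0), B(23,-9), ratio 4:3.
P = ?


Px = (4*23 + 3*20)/7 = 152/7 = 21.7143
Py = (4*(-9) + 3*0)/7 = -36/7 = -5.1429

P = (21.7143, -5.1429)


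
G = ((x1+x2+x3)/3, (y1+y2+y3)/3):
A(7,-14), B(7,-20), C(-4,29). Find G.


Gx = (7+7- 4)/3 = 10/3 = 3.3333
Gy = (-14- 20+29)/3 = -5/3 = -1.6667

G = (3.3333, -1.6667)


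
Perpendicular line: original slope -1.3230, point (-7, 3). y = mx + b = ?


Perpendicular slope = -1/m1 = -1/(-1.3230) = 0.7559
b2 = y0 - m2*x0 = 3 - 7/(-1.3230) = 3 + 5.2910 = 8.2910

y = 0.7559x + 8.2910


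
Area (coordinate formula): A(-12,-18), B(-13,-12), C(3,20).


-12*(-12-20) = 384
-13*(20+ 18) = -494
3*(-18+ 12) = -18
sum = -128
Area = |-128|/2 = 64.0000

64.0000 sq units


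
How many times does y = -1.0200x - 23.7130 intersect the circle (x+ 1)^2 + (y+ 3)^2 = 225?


Substitute y = -1.0200x - 23.7130: (x+ 1)^2 + (-1.0200x- 23.7130+ 3)^2 = 225
Expand to Ax^2 + Bx + C = 0, where b-k = -20.713
A = 1+m^2 = 2.0404
B = 2(m(b-k) - h) = 2(-1.0200*(-20.713) + 1) = 44.25452
C = h^2 + (b-k)^2 - r^2 = 1 + 429.028369 - 225 = 205.028369
disc = B^2-4AC = 1958.4625 - 1673.3595 = 285.1030
disc > 0

2 intersection points


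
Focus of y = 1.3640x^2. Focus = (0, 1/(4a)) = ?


a = 1.3640
4a = 5.4560
focus = (0, 1/5.4560) = (0, 0.1833)

Focus = (0, 0.1833)


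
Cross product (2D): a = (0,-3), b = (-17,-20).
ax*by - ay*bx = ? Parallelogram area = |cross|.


cross = 0*(-20) + 3*(-17) = 0 - 51 = -51
Parallelogram area = |-51| = 51

cross = -51, parallelogram area = 51


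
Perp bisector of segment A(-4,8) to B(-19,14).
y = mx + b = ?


Midpoint = (-11.5, 11)
Slope of AB = dy/dx = 6/(-15) = -0.4000
Perp slope = -dx/dy = 15/6 = 2.5000
b = My - (perp slope)*Mx = 11 + (-15*(-11.5))/6 = 11 + 28.7500 = 39.7500

y = 2.5000x + 39.7500


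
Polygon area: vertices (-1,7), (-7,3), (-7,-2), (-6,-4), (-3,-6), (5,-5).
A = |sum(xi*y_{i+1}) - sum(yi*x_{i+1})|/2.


sum(xi*y_{i+1}) = -1*3 - 7*(-2) - 7*(-4) - 6*(-6) - 3*(-5) + 5*7 = 125
sum(yi*x_{i+1}) = 7*(-7) + 3*(-7) - 2*(-6) - 4*(-3) - 6*5 - 5*(-1) = -71
Area = |125 + 71|/2 = 196/2 = 98.0000

98.0000 sq units


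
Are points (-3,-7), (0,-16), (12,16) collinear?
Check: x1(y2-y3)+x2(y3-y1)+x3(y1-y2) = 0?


-3*(-16-16) + 0*(16+ 7) + 12*(-7+ 16)
= 96 + 0 + 108 = 204

No, not collinear (determinant = 204)


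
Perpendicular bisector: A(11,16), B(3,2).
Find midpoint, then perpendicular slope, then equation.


Midpoint = (7, 9)
Slope of AB = dy/dx = -14/(-8) = 1.7500
Perp slope = -dx/dy = -8/14 = -0.5714
b = My - (perp slope)*Mx = 9 + (-8*7)/(-14) = 9 + 4.0000 = 13.0000

y = -0.5714x + 13.0000


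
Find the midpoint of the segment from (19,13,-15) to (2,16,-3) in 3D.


Mx = (19+2)/2 = 10.5000
My = (13+16)/2 = 14.5000
Mz = (-15- 3)/2 = -9.0000

M = (10.5000, 14.5000, -9.0000)


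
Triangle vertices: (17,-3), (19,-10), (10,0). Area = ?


17*(-10-0) = -170
19*(0+ 3) = 57
10*(-3+ 10) = 70
sum = -43
Area = |-43|/2 = 21.5000

21.5000 sq units


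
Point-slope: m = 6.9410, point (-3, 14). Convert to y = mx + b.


y - 14 = 6.9410(x + 3)
y = 6.9410x + 14 - 6.9410*(-3)
y = 6.9410x + 34.8230

y = 6.9410x + 34.8230


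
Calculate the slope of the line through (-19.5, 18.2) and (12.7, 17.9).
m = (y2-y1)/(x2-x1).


dy = 17.9 - 18.2 = -0.3
dx = 12.7 + 19.5 = 32.2
m = -0.3/32.2 = -0.0093

m = -0.0093


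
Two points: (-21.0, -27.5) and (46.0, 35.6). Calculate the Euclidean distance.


dx = 46.0 + 21.0 = 67.0
dy = 35.6 + 27.5 = 63.1
d = sqrt(4489.0 + 3981.61) = sqrt(8470.61) = 92.0359

92.0359


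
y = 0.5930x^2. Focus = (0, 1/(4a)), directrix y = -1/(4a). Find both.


a = 0.5930
1/(4a) = 0.4216
Focus = (0, 0.4216)
Directrix: y = -0.4216

Focus = (0, 0.4216), Directrix: y = -0.4216


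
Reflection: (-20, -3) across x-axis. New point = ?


Reflection rule for x-axis: (x, -y)
(-20, -3) -> (-20, 3)

(-20, 3)


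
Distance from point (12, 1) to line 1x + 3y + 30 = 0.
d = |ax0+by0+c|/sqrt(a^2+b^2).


|1*12 + 3*1 + 30| = |45| = 45
sqrt(1 + 9) = sqrt(10) = 3.1623
d = 45/sqrt(10) = 14.2302

14.2302


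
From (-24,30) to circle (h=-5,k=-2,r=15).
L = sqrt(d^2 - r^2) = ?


d = sqrt((-24+ 5)^2 + (30+ 2)^2) = sqrt(361+1024) = 37.2156
L = sqrt(1385.0000 - 225) = sqrt(1160.0000) = 34.0588

34.0588


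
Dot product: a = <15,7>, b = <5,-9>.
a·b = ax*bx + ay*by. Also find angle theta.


a·b = 15*5 + 7*(-9) = 75 - 63 = 12
|a| = sqrt(225+49) = 16.5529
|b| = sqrt(25+81) = 10.2956
cos(theta) = 12/(sqrt(274)*sqrt(106)) = 12/sqrt(29044) = 0.070413
theta = arccos(12/sqrt(29044)) = 85.9623 degrees

a·b = 12, theta = 85.9623 deg


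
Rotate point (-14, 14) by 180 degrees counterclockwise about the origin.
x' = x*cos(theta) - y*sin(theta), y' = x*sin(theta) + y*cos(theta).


cos(180) = -1, sin(180) = 0
x' = -14*(-1) - 14*0 = 14
y' = -14*0 + 14*(-1) = -14

(14, -14)


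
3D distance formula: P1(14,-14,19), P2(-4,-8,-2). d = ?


dx=-18, dy=6, dz=-21
d = sqrt(324+36+441) = sqrt(801) = 28.3019

28.3019


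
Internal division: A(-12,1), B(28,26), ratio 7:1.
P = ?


Px = (7*28 + 1*(-12))/8 = 184/8 = 23.0000
Py = (7*26 + 1*1)/8 = 183/8 = 22.8750

P = (23.0000, 22.8750)


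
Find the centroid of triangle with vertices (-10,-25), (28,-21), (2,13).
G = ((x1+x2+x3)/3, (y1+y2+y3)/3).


Gx = (-10+28+2)/3 = 20/3 = 6.6667
Gy = (-25- 21+13)/3 = -33/3 = -11.0000

G = (6.6667, -11.0000)


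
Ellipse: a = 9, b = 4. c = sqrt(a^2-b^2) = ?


c^2 = 9^2 - 4^2 = 81 - 16 = 65
c = sqrt(65) = 8.0623

c = 8.0623


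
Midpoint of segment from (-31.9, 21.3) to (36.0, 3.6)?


Mx = (-31.9 + 36.0)/2 = 4.1/2 = 2.0500
My = (21.3 + 3.6)/2 = 24.9/2 = 12.4500

(2.0500, 12.4500)


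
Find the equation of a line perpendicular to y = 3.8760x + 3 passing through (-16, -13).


Perpendicular slope = -1/m1 = -1/3.8760 = -0.2580
b2 = y0 - m2*x0 = -13 - 16/3.8760 = -13 - 4.1280 = -17.1280

y = -0.2580x - 17.1280


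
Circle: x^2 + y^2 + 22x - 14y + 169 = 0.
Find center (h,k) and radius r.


h = -D/2 = -22/2 = -11
k = -E/2 = 14/2 = 7
r^2 = h^2 + k^2 - F = 121 + 49 - 169 = 1
r = 1

Center (-11, 7), radius = 1


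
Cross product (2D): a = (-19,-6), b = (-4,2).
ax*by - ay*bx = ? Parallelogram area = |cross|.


cross = -19*2 + 6*(-4) = -38 - 24 = -62
Parallelogram area = |-62| = 62

cross = -62, parallelogram area = 62


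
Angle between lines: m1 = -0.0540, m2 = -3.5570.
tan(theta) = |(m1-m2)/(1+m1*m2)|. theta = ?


m1-m2 = 3.503
1+m1*m2 = 1.192078
tan(theta) = |3.503/1.192078| = 2.938566
theta = arctan(|3.503/1.192078|) = 71.2065 degrees (acute angle)

71.2065 degrees


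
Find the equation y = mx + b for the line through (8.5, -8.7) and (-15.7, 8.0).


m = (16.7)/(-24.2) = -0.6901
b = y1 - m*x1 = -8.7 - (16.7*8.5)/(-24.2) = -8.7 + 5.8657 = -2.8343

y = -0.6901x - 2.8343


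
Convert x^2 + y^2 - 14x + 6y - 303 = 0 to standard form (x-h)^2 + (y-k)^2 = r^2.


h = -D/2 = 14/2 = 7
k = -E/2 = -6/2 = -3
r^2 = h^2 + k^2 - F = 49 + 9 + 303 = 361
r = 19

Center (7, -3), radius = 19


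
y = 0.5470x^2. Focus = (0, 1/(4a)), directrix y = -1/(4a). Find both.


a = 0.5470
1/(4a) = 0.4570
Focus = (0, 0.4570)
Directrix: y = -0.4570

Focus = (0, 0.4570), Directrix: y = -0.4570


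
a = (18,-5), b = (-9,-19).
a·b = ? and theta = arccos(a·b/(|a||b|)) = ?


a·b = 18*(-9) - 5*(-19) = -162 + 95 = -67
|a| = sqrt(324+25) = 18.6815
|b| = sqrt(81+361) = 21.0238
cos(theta) = -67/(sqrt(349)*sqrt(442)) = -67/sqrt(154258) = -0.170589
theta = arccos(-67/sqrt(154258)) = 99.8221 degrees

a·b = -67, theta = 99.8221 deg


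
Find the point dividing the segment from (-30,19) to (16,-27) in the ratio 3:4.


Px = (3*16 + 4*(-30))/7 = -72/7 = -10.2857
Py = (3*(-27) + 4*19)/7 = -5/7 = -0.7143

P = (-10.2857, -0.7143)


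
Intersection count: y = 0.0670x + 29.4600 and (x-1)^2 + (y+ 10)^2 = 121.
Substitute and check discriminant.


Substitute y = 0.0670x + 29.4600: (x-1)^2 + (0.0670x+29.4600+ 10)^2 = 121
Expand to Ax^2 + Bx + C = 0, where b-k = 39.46
A = 1+m^2 = 1.004489
B = 2(m(b-k) - h) = 2(0.0670*39.46 - 1) = 3.28764
C = h^2 + (b-k)^2 - r^2 = 1 + 1557.0916 - 121 = 1437.0916
disc = B^2-4AC = 10.8086 - 5774.1708 = -5763.3622
disc < 0

0 intersection points


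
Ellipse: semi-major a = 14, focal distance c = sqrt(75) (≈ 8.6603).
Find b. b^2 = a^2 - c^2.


b^2 = 14^2 - (sqrt(75))^2 = 196 - 75 = 121
b = sqrt(121) = 11

b = 11


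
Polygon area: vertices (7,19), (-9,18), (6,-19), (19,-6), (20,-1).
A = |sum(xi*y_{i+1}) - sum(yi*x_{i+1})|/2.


sum(xi*y_{i+1}) = 7*18 - 9*(-19) + 6*(-6) + 19*(-1) + 20*19 = 622
sum(yi*x_{i+1}) = 19*(-9) + 18*6 - 19*19 - 6*20 - 1*7 = -551
Area = |622 + 551|/2 = 1173/2 = 586.5000

586.5000 sq units


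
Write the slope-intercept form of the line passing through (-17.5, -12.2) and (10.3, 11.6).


m = (23.8)/(27.8) = 0.8561
b = y1 - m*x1 = -12.2 - (23.8*(-17.5))/(27.8) = -12.2 + 14.9820 = 2.7820

y = 0.8561x + 2.7820


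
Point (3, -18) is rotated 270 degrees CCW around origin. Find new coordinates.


cos(270) = 0, sin(270) = -1
x' = 3*0 + 18*(-1) = -18
y' = 3*(-1) - 18*0 = -3

(-18, -3)


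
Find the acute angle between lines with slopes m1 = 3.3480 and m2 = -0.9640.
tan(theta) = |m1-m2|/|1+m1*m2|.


m1-m2 = 4.312
1+m1*m2 = -2.227472
tan(theta) = |4.312/(-2.227472)| = 1.935827
theta = arctan(|4.312/(-2.227472)|) = 62.6802 degrees (acute angle)

62.6802 degrees


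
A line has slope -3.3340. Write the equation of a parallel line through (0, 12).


Parallel lines have equal slopes.
m2 = -3.3340
b2 = 12 + 3.3340*0 = 12.0000

y = -3.3340x + 12.0000


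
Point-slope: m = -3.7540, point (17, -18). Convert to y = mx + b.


y + 18 = -3.7540(x - 17)
y = -3.7540x - 18 + 3.7540*17
y = -3.7540x + 45.8180

y = -3.7540x + 45.8180


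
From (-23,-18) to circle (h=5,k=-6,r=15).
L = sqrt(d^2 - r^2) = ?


d = sqrt((-23-5)^2 + (-18+ 6)^2) = sqrt(784+144) = 30.4631
L = sqrt(928.0000 - 225) = sqrt(703.0000) = 26.5141

26.5141


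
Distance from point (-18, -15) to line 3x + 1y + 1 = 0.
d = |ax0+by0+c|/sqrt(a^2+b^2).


|3*(-18) + 1*(-15) + 1| = |-68| = 68
sqrt(9 + 1) = sqrt(10) = 3.1623
d = 68/sqrt(10) = 21.5035

21.5035


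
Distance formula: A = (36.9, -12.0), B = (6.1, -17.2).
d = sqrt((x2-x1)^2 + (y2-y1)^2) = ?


dx = 6.1 - 36.9 = -30.8
dy = -17.2 + 12.0 = -5.2
d = sqrt(948.64 + 27.04) = sqrt(975.68) = 31.2359

31.2359


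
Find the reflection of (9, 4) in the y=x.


Reflection rule for y=x: (y, x)
(9, 4) -> (4, 9)

(4, 9)


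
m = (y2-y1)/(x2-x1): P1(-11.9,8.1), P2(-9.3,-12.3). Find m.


dy = -12.3 - 8.1 = -20.4
dx = -9.3 + 11.9 = 2.6
m = -20.4/2.6 = -7.8462

m = -7.8462


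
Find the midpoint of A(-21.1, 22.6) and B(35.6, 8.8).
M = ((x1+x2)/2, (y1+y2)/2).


Mx = (-21.1 + 35.6)/2 = 14.5/2 = 7.2500
My = (22.6 + 8.8)/2 = 31.4/2 = 15.7000

(7.2500, 15.7000)


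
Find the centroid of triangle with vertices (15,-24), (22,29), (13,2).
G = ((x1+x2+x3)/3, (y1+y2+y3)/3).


Gx = (15+22+13)/3 = 50/3 = 16.6667
Gy = (-24+29+2)/3 = 7/3 = 2.3333

G = (16.6667, 2.3333)


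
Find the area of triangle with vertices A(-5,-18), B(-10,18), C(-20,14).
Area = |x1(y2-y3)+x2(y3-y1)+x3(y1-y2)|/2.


-5*(18-14) = -20
-10*(14+ 18) = -320
-20*(-18-18) = 720
sum = 380
Area = |380|/2 = 190.0000

190.0000 sq units


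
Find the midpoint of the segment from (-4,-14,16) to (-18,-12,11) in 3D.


Mx = (-4- 18)/2 = -11.0000
My = (-14- 12)/2 = -13.0000
Mz = (16+11)/2 = 13.5000

M = (-11.0000, -13.0000, 13.5000)


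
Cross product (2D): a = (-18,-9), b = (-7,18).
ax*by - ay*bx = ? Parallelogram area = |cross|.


cross = -18*18 + 9*(-7) = -324 - 63 = -387
Parallelogram area = |-387| = 387

cross = -387, parallelogram area = 387


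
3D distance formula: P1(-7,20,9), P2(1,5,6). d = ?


dx=8, dy=-15, dz=-3
d = sqrt(64+225+9) = sqrt(298) = 17.2627

17.2627


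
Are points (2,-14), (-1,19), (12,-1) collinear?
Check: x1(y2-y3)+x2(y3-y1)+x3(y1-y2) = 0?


2*(19+ 1) - 1*(-1+ 14) + 12*(-14-19)
= 40 - 13 - 396 = -369

No, not collinear (determinant = -369)


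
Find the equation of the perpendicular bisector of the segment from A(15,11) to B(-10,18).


Midpoint = (2.5, 14.5)
Slope of AB = dy/dx = 7/(-25) = -0.2800
Perp slope = -dx/dy = 25/7 = 3.5714
b = My - (perp slope)*Mx = 14.5 + (-25*2.5)/7 = 14.5 - 8.9286 = 5.5714

y = 3.5714x + 5.5714


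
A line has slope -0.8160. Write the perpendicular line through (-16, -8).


Perpendicular slope = -1/m1 = -1/(-0.8160) = 1.2255
b2 = y0 - m2*x0 = -8 - 16/(-0.8160) = -8 + 19.6078 = 11.6078

y = 1.2255x + 11.6078


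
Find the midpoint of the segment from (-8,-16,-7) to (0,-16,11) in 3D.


Mx = (-8+0)/2 = -4.0000
My = (-16- 16)/2 = -16.0000
Mz = (-7+11)/2 = 2.0000

M = (-4.0000, -16.0000, 2.0000)


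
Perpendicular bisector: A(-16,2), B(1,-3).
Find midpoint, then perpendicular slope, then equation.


Midpoint = (-7.5, -0.5)
Slope of AB = dy/dx = -5/17 = -0.2941
Perp slope = -dx/dy = 17/5 = 3.4000
b = My - (perp slope)*Mx = -0.5 + (17*(-7.5))/(-5) = -0.5 + 25.5000 = 25.0000

y = 3.4000x + 25.0000


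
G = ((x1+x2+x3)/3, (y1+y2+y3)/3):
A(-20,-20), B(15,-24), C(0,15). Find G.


Gx = (-20+15+0)/3 = -5/3 = -1.6667
Gy = (-20- 24+15)/3 = -29/3 = -9.6667

G = (-1.6667, -9.6667)


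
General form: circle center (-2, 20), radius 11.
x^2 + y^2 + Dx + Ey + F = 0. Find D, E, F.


(x+ 2)^2 + (y-20)^2 = 11^2
D = -2h = 4, E = -2k = -40
F = h^2+k^2-r^2 = 4+400-121 = 283

D = 4, E = -40, F = 283


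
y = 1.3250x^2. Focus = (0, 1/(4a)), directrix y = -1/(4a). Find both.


a = 1.3250
1/(4a) = 0.1887
Focus = (0, 0.1887)
Directrix: y = -0.1887

Focus = (0, 0.1887), Directrix: y = -0.1887


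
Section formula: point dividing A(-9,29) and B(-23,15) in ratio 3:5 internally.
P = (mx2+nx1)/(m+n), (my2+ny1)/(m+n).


Px = (3*(-23) + 5*(-9))/8 = -114/8 = -14.2500
Py = (3*15 + 5*29)/8 = 190/8 = 23.7500

P = (-14.2500, 23.7500)


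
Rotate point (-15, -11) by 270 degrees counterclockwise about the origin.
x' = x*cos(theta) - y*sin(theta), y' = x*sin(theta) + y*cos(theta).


cos(270) = 0, sin(270) = -1
x' = -15*0 + 11*(-1) = -11
y' = -15*(-1) - 11*0 = 15

(-11, 15)


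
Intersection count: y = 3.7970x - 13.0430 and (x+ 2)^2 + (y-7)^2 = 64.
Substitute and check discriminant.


Substitute y = 3.7970x - 13.0430: (x+ 2)^2 + (3.7970x- 13.0430-7)^2 = 64
Expand to Ax^2 + Bx + C = 0, where b-k = -20.043
A = 1+m^2 = 15.417209
B = 2(m(b-k) - h) = 2(3.7970*(-20.043) + 2) = -148.206542
C = h^2 + (b-k)^2 - r^2 = 4 + 401.721849 - 64 = 341.721849
disc = B^2-4AC = 21965.1791 - 21073.5887 = 891.5904
disc > 0

2 intersection points
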